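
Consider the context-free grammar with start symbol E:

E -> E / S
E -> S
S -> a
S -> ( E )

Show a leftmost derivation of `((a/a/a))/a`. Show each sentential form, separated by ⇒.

E ⇒ E/S ⇒ S/S ⇒ (E)/S ⇒ (S)/S ⇒ ((E))/S ⇒ ((E/S))/S ⇒ ((E/S/S))/S ⇒ ((S/S/S))/S ⇒ ((a/S/S))/S ⇒ ((a/a/S))/S ⇒ ((a/a/a))/S ⇒ ((a/a/a))/a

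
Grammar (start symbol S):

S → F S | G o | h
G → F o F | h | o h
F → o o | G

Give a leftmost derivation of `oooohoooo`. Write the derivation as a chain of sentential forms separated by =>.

S=>Go=>FoFo=>oooFo=>oooGo=>oooFoFo=>oooGoFo=>oooohoFo=>oooohoooo

S => Go   [S → G o]
Go => FoFo   [G → F o F]
FoFo => oooFo   [F → o o]
oooFo => oooGo   [F → G]
oooGo => oooFoFo   [G → F o F]
oooFoFo => oooGoFo   [F → G]
oooGoFo => oooohoFo   [G → o h]
oooohoFo => oooohoooo   [F → o o]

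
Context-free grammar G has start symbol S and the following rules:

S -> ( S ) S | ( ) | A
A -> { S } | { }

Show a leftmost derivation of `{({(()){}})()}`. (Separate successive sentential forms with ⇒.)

S ⇒ A ⇒ {S} ⇒ {(S)S} ⇒ {(A)S} ⇒ {({S})S} ⇒ {({(S)S})S} ⇒ {({(())S})S} ⇒ {({(())A})S} ⇒ {({(()){}})S} ⇒ {({(()){}})()}

S ⇒ A   [S -> A]
A ⇒ {S}   [A -> { S }]
{S} ⇒ {(S)S}   [S -> ( S ) S]
{(S)S} ⇒ {(A)S}   [S -> A]
{(A)S} ⇒ {({S})S}   [A -> { S }]
{({S})S} ⇒ {({(S)S})S}   [S -> ( S ) S]
{({(S)S})S} ⇒ {({(())S})S}   [S -> ( )]
{({(())S})S} ⇒ {({(())A})S}   [S -> A]
{({(())A})S} ⇒ {({(()){}})S}   [A -> { }]
{({(()){}})S} ⇒ {({(()){}})()}   [S -> ( )]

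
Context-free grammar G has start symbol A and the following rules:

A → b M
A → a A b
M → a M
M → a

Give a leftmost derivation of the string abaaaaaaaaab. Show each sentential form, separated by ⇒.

A ⇒ aAb ⇒ abMb ⇒ abaMb ⇒ abaaMb ⇒ abaaaMb ⇒ abaaaaMb ⇒ abaaaaaMb ⇒ abaaaaaaMb ⇒ abaaaaaaaMb ⇒ abaaaaaaaaMb ⇒ abaaaaaaaaab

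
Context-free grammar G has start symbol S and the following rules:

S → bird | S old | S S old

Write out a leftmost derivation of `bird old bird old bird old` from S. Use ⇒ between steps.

S ⇒ S S old   [S → S S old]
S S old ⇒ S S old S old   [S → S S old]
S S old S old ⇒ S old S old S old   [S → S old]
S old S old S old ⇒ bird old S old S old   [S → bird]
bird old S old S old ⇒ bird old bird old S old   [S → bird]
bird old bird old S old ⇒ bird old bird old bird old   [S → bird]

S ⇒ S S old ⇒ S S old S old ⇒ S old S old S old ⇒ bird old S old S old ⇒ bird old bird old S old ⇒ bird old bird old bird old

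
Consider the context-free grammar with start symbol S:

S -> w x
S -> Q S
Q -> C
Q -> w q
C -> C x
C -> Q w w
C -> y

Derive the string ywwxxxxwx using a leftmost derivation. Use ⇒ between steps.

S ⇒ QS ⇒ CS ⇒ CxS ⇒ CxxS ⇒ CxxxS ⇒ CxxxxS ⇒ QwwxxxxS ⇒ CwwxxxxS ⇒ ywwxxxxS ⇒ ywwxxxxwx

S ⇒ QS   [S -> Q S]
QS ⇒ CS   [Q -> C]
CS ⇒ CxS   [C -> C x]
CxS ⇒ CxxS   [C -> C x]
CxxS ⇒ CxxxS   [C -> C x]
CxxxS ⇒ CxxxxS   [C -> C x]
CxxxxS ⇒ QwwxxxxS   [C -> Q w w]
QwwxxxxS ⇒ CwwxxxxS   [Q -> C]
CwwxxxxS ⇒ ywwxxxxS   [C -> y]
ywwxxxxS ⇒ ywwxxxxwx   [S -> w x]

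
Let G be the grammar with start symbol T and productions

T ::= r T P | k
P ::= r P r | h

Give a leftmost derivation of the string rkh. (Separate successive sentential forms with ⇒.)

T ⇒ rTP   [T ::= r T P]
rTP ⇒ rkP   [T ::= k]
rkP ⇒ rkh   [P ::= h]

T⇒rTP⇒rkP⇒rkh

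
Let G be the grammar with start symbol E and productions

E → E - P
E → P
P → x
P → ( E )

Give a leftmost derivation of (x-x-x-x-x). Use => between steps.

E => P => (E) => (E-P) => (E-P-P) => (E-P-P-P) => (E-P-P-P-P) => (P-P-P-P-P) => (x-P-P-P-P) => (x-x-P-P-P) => (x-x-x-P-P) => (x-x-x-x-P) => (x-x-x-x-x)

E => P   [E → P]
P => (E)   [P → ( E )]
(E) => (E-P)   [E → E - P]
(E-P) => (E-P-P)   [E → E - P]
(E-P-P) => (E-P-P-P)   [E → E - P]
(E-P-P-P) => (E-P-P-P-P)   [E → E - P]
(E-P-P-P-P) => (P-P-P-P-P)   [E → P]
(P-P-P-P-P) => (x-P-P-P-P)   [P → x]
(x-P-P-P-P) => (x-x-P-P-P)   [P → x]
(x-x-P-P-P) => (x-x-x-P-P)   [P → x]
(x-x-x-P-P) => (x-x-x-x-P)   [P → x]
(x-x-x-x-P) => (x-x-x-x-x)   [P → x]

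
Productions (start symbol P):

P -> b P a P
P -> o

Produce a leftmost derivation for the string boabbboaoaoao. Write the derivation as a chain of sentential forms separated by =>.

P => bPaP => boaP => boabPaP => boabbPaPaP => boabbbPaPaPaP => boabbboaPaPaP => boabbboaoaPaP => boabbboaoaoaP => boabbboaoaoao

P => bPaP   [P -> b P a P]
bPaP => boaP   [P -> o]
boaP => boabPaP   [P -> b P a P]
boabPaP => boabbPaPaP   [P -> b P a P]
boabbPaPaP => boabbbPaPaPaP   [P -> b P a P]
boabbbPaPaPaP => boabbboaPaPaP   [P -> o]
boabbboaPaPaP => boabbboaoaPaP   [P -> o]
boabbboaoaPaP => boabbboaoaoaP   [P -> o]
boabbboaoaoaP => boabbboaoaoao   [P -> o]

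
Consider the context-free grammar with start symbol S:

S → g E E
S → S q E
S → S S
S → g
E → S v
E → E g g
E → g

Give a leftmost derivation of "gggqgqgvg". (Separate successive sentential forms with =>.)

S => gEE   [S → g E E]
gEE => gSvE   [E → S v]
gSvE => gSqEvE   [S → S q E]
gSqEvE => gSqEqEvE   [S → S q E]
gSqEqEvE => gSSqEqEvE   [S → S S]
gSSqEqEvE => ggSqEqEvE   [S → g]
ggSqEqEvE => gggqEqEvE   [S → g]
gggqEqEvE => gggqgqEvE   [E → g]
gggqgqEvE => gggqgqgvE   [E → g]
gggqgqgvE => gggqgqgvg   [E → g]

S => gEE => gSvE => gSqEvE => gSqEqEvE => gSSqEqEvE => ggSqEqEvE => gggqEqEvE => gggqgqEvE => gggqgqgvE => gggqgqgvg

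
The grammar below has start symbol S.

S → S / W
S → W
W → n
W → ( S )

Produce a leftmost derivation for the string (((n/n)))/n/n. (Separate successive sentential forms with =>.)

S => S/W   [S → S / W]
S/W => S/W/W   [S → S / W]
S/W/W => W/W/W   [S → W]
W/W/W => (S)/W/W   [W → ( S )]
(S)/W/W => (W)/W/W   [S → W]
(W)/W/W => ((S))/W/W   [W → ( S )]
((S))/W/W => ((W))/W/W   [S → W]
((W))/W/W => (((S)))/W/W   [W → ( S )]
(((S)))/W/W => (((S/W)))/W/W   [S → S / W]
(((S/W)))/W/W => (((W/W)))/W/W   [S → W]
(((W/W)))/W/W => (((n/W)))/W/W   [W → n]
(((n/W)))/W/W => (((n/n)))/W/W   [W → n]
(((n/n)))/W/W => (((n/n)))/n/W   [W → n]
(((n/n)))/n/W => (((n/n)))/n/n   [W → n]

S => S/W => S/W/W => W/W/W => (S)/W/W => (W)/W/W => ((S))/W/W => ((W))/W/W => (((S)))/W/W => (((S/W)))/W/W => (((W/W)))/W/W => (((n/W)))/W/W => (((n/n)))/W/W => (((n/n)))/n/W => (((n/n)))/n/n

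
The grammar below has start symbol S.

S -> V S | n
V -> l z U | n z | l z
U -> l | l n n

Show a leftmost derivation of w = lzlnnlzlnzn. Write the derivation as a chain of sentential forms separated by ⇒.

S⇒VS⇒lzUS⇒lzlnnS⇒lzlnnVS⇒lzlnnlzUS⇒lzlnnlzlS⇒lzlnnlzlVS⇒lzlnnlzlnzS⇒lzlnnlzlnzn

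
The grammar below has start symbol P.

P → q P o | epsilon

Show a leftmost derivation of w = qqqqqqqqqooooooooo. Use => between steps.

P => qPo => qqPoo => qqqPooo => qqqqPoooo => qqqqqPooooo => qqqqqqPoooooo => qqqqqqqPooooooo => qqqqqqqqPoooooooo => qqqqqqqqqPooooooooo => qqqqqqqqqooooooooo

P => qPo   [P → q P o]
qPo => qqPoo   [P → q P o]
qqPoo => qqqPooo   [P → q P o]
qqqPooo => qqqqPoooo   [P → q P o]
qqqqPoooo => qqqqqPooooo   [P → q P o]
qqqqqPooooo => qqqqqqPoooooo   [P → q P o]
qqqqqqPoooooo => qqqqqqqPooooooo   [P → q P o]
qqqqqqqPooooooo => qqqqqqqqPoooooooo   [P → q P o]
qqqqqqqqPoooooooo => qqqqqqqqqPooooooooo   [P → q P o]
qqqqqqqqqPooooooooo => qqqqqqqqqooooooooo   [P → epsilon]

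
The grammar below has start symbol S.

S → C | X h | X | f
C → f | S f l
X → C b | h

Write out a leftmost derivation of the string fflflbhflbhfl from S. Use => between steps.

S => C => Sfl => Xhfl => Cbhfl => Sflbhfl => Xhflbhfl => Cbhflbhfl => Sflbhflbhfl => Cflbhflbhfl => Sflflbhflbhfl => fflflbhflbhfl

S => C   [S → C]
C => Sfl   [C → S f l]
Sfl => Xhfl   [S → X h]
Xhfl => Cbhfl   [X → C b]
Cbhfl => Sflbhfl   [C → S f l]
Sflbhfl => Xhflbhfl   [S → X h]
Xhflbhfl => Cbhflbhfl   [X → C b]
Cbhflbhfl => Sflbhflbhfl   [C → S f l]
Sflbhflbhfl => Cflbhflbhfl   [S → C]
Cflbhflbhfl => Sflflbhflbhfl   [C → S f l]
Sflflbhflbhfl => fflflbhflbhfl   [S → f]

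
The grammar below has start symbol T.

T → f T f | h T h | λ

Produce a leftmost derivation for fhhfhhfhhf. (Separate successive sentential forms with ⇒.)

T ⇒ fTf   [T → f T f]
fTf ⇒ fhThf   [T → h T h]
fhThf ⇒ fhhThhf   [T → h T h]
fhhThhf ⇒ fhhfTfhhf   [T → f T f]
fhhfTfhhf ⇒ fhhfhThfhhf   [T → h T h]
fhhfhThfhhf ⇒ fhhfhhfhhf   [T → λ]

T⇒fTf⇒fhThf⇒fhhThhf⇒fhhfTfhhf⇒fhhfhThfhhf⇒fhhfhhfhhf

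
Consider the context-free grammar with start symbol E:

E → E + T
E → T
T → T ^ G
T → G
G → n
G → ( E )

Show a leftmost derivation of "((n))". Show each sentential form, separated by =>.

E => T => G => (E) => (T) => (G) => ((E)) => ((T)) => ((G)) => ((n))

E => T   [E → T]
T => G   [T → G]
G => (E)   [G → ( E )]
(E) => (T)   [E → T]
(T) => (G)   [T → G]
(G) => ((E))   [G → ( E )]
((E)) => ((T))   [E → T]
((T)) => ((G))   [T → G]
((G)) => ((n))   [G → n]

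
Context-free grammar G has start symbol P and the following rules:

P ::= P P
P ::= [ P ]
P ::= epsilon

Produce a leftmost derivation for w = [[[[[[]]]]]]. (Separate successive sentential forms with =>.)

P => [P]   [P ::= [ P ]]
[P] => [[P]]   [P ::= [ P ]]
[[P]] => [[PP]]   [P ::= P P]
[[PP]] => [[[P]P]]   [P ::= [ P ]]
[[[P]P]] => [[[[P]]P]]   [P ::= [ P ]]
[[[[P]]P]] => [[[[[P]]]P]]   [P ::= [ P ]]
[[[[[P]]]P]] => [[[[[[P]]]]P]]   [P ::= [ P ]]
[[[[[[P]]]]P]] => [[[[[[]]]]P]]   [P ::= epsilon]
[[[[[[]]]]P]] => [[[[[[]]]]]]   [P ::= epsilon]

P => [P] => [[P]] => [[PP]] => [[[P]P]] => [[[[P]]P]] => [[[[[P]]]P]] => [[[[[[P]]]]P]] => [[[[[[]]]]P]] => [[[[[[]]]]]]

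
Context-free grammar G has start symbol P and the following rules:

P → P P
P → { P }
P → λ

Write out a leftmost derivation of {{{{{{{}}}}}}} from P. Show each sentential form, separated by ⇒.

P ⇒ {P} ⇒ {{P}} ⇒ {{{P}}} ⇒ {{{PP}}} ⇒ {{{PPP}}} ⇒ {{{{P}PP}}} ⇒ {{{{{P}}PP}}} ⇒ {{{{{{P}}}PP}}} ⇒ {{{{{{PP}}}PP}}} ⇒ {{{{{{{P}P}}}PP}}} ⇒ {{{{{{{}P}}}PP}}} ⇒ {{{{{{{}}}}PP}}} ⇒ {{{{{{{}}}}P}}} ⇒ {{{{{{{}}}}}}}

P ⇒ {P}   [P → { P }]
{P} ⇒ {{P}}   [P → { P }]
{{P}} ⇒ {{{P}}}   [P → { P }]
{{{P}}} ⇒ {{{PP}}}   [P → P P]
{{{PP}}} ⇒ {{{PPP}}}   [P → P P]
{{{PPP}}} ⇒ {{{{P}PP}}}   [P → { P }]
{{{{P}PP}}} ⇒ {{{{{P}}PP}}}   [P → { P }]
{{{{{P}}PP}}} ⇒ {{{{{{P}}}PP}}}   [P → { P }]
{{{{{{P}}}PP}}} ⇒ {{{{{{PP}}}PP}}}   [P → P P]
{{{{{{PP}}}PP}}} ⇒ {{{{{{{P}P}}}PP}}}   [P → { P }]
{{{{{{{P}P}}}PP}}} ⇒ {{{{{{{}P}}}PP}}}   [P → λ]
{{{{{{{}P}}}PP}}} ⇒ {{{{{{{}}}}PP}}}   [P → λ]
{{{{{{{}}}}PP}}} ⇒ {{{{{{{}}}}P}}}   [P → λ]
{{{{{{{}}}}P}}} ⇒ {{{{{{{}}}}}}}   [P → λ]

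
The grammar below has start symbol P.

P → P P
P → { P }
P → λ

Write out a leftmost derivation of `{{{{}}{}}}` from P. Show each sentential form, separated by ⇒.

P ⇒ {P} ⇒ {{P}} ⇒ {{PP}} ⇒ {{{P}P}} ⇒ {{{{P}}P}} ⇒ {{{{}}P}} ⇒ {{{{}}PP}} ⇒ {{{{}}PPP}} ⇒ {{{{}}{P}PP}} ⇒ {{{{}}{}PP}} ⇒ {{{{}}{}P}} ⇒ {{{{}}{}}}

P ⇒ {P}   [P → { P }]
{P} ⇒ {{P}}   [P → { P }]
{{P}} ⇒ {{PP}}   [P → P P]
{{PP}} ⇒ {{{P}P}}   [P → { P }]
{{{P}P}} ⇒ {{{{P}}P}}   [P → { P }]
{{{{P}}P}} ⇒ {{{{}}P}}   [P → λ]
{{{{}}P}} ⇒ {{{{}}PP}}   [P → P P]
{{{{}}PP}} ⇒ {{{{}}PPP}}   [P → P P]
{{{{}}PPP}} ⇒ {{{{}}{P}PP}}   [P → { P }]
{{{{}}{P}PP}} ⇒ {{{{}}{}PP}}   [P → λ]
{{{{}}{}PP}} ⇒ {{{{}}{}P}}   [P → λ]
{{{{}}{}P}} ⇒ {{{{}}{}}}   [P → λ]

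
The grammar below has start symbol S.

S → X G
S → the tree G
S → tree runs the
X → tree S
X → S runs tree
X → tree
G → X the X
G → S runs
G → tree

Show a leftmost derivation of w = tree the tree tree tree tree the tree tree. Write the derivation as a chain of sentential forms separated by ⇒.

S ⇒ X G   [S → X G]
X G ⇒ tree S G   [X → tree S]
tree S G ⇒ tree the tree G G   [S → the tree G]
tree the tree G G ⇒ tree the tree X the X G   [G → X the X]
tree the tree X the X G ⇒ tree the tree tree S the X G   [X → tree S]
tree the tree tree S the X G ⇒ tree the tree tree X G the X G   [S → X G]
tree the tree tree X G the X G ⇒ tree the tree tree tree G the X G   [X → tree]
tree the tree tree tree G the X G ⇒ tree the tree tree tree tree the X G   [G → tree]
tree the tree tree tree tree the X G ⇒ tree the tree tree tree tree the tree G   [X → tree]
tree the tree tree tree tree the tree G ⇒ tree the tree tree tree tree the tree tree   [G → tree]

S ⇒ X G ⇒ tree S G ⇒ tree the tree G G ⇒ tree the tree X the X G ⇒ tree the tree tree S the X G ⇒ tree the tree tree X G the X G ⇒ tree the tree tree tree G the X G ⇒ tree the tree tree tree tree the X G ⇒ tree the tree tree tree tree the tree G ⇒ tree the tree tree tree tree the tree tree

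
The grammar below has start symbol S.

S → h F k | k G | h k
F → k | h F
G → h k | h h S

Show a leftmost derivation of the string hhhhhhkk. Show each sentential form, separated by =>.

S => hFk => hhFk => hhhFk => hhhhFk => hhhhhFk => hhhhhhFk => hhhhhhkk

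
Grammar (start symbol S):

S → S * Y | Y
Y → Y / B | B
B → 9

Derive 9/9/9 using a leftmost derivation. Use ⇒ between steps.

S ⇒ Y   [S → Y]
Y ⇒ Y/B   [Y → Y / B]
Y/B ⇒ Y/B/B   [Y → Y / B]
Y/B/B ⇒ B/B/B   [Y → B]
B/B/B ⇒ 9/B/B   [B → 9]
9/B/B ⇒ 9/9/B   [B → 9]
9/9/B ⇒ 9/9/9   [B → 9]

S⇒Y⇒Y/B⇒Y/B/B⇒B/B/B⇒9/B/B⇒9/9/B⇒9/9/9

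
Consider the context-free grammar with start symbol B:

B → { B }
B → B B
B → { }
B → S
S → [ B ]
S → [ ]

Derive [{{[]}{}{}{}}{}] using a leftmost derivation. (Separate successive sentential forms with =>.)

B=>S=>[B]=>[BB]=>[{B}B]=>[{BB}B]=>[{BBB}B]=>[{BBBB}B]=>[{{B}BBB}B]=>[{{S}BBB}B]=>[{{[]}BBB}B]=>[{{[]}{}BB}B]=>[{{[]}{}{}B}B]=>[{{[]}{}{}{}}B]=>[{{[]}{}{}{}}{}]

B => S   [B → S]
S => [B]   [S → [ B ]]
[B] => [BB]   [B → B B]
[BB] => [{B}B]   [B → { B }]
[{B}B] => [{BB}B]   [B → B B]
[{BB}B] => [{BBB}B]   [B → B B]
[{BBB}B] => [{BBBB}B]   [B → B B]
[{BBBB}B] => [{{B}BBB}B]   [B → { B }]
[{{B}BBB}B] => [{{S}BBB}B]   [B → S]
[{{S}BBB}B] => [{{[]}BBB}B]   [S → [ ]]
[{{[]}BBB}B] => [{{[]}{}BB}B]   [B → { }]
[{{[]}{}BB}B] => [{{[]}{}{}B}B]   [B → { }]
[{{[]}{}{}B}B] => [{{[]}{}{}{}}B]   [B → { }]
[{{[]}{}{}{}}B] => [{{[]}{}{}{}}{}]   [B → { }]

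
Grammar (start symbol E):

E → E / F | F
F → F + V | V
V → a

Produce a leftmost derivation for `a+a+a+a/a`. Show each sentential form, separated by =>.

E => E/F => F/F => F+V/F => F+V+V/F => F+V+V+V/F => V+V+V+V/F => a+V+V+V/F => a+a+V+V/F => a+a+a+V/F => a+a+a+a/F => a+a+a+a/V => a+a+a+a/a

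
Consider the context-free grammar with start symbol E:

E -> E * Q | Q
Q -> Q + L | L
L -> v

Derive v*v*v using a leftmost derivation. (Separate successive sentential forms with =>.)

E => E*Q => E*Q*Q => Q*Q*Q => L*Q*Q => v*Q*Q => v*L*Q => v*v*Q => v*v*L => v*v*v

E => E*Q   [E -> E * Q]
E*Q => E*Q*Q   [E -> E * Q]
E*Q*Q => Q*Q*Q   [E -> Q]
Q*Q*Q => L*Q*Q   [Q -> L]
L*Q*Q => v*Q*Q   [L -> v]
v*Q*Q => v*L*Q   [Q -> L]
v*L*Q => v*v*Q   [L -> v]
v*v*Q => v*v*L   [Q -> L]
v*v*L => v*v*v   [L -> v]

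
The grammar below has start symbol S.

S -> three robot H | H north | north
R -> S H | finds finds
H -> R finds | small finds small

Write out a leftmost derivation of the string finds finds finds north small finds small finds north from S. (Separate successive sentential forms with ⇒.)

S ⇒ H north   [S -> H north]
H north ⇒ R finds north   [H -> R finds]
R finds north ⇒ S H finds north   [R -> S H]
S H finds north ⇒ H north H finds north   [S -> H north]
H north H finds north ⇒ R finds north H finds north   [H -> R finds]
R finds north H finds north ⇒ finds finds finds north H finds north   [R -> finds finds]
finds finds finds north H finds north ⇒ finds finds finds north small finds small finds north   [H -> small finds small]

S ⇒ H north ⇒ R finds north ⇒ S H finds north ⇒ H north H finds north ⇒ R finds north H finds north ⇒ finds finds finds north H finds north ⇒ finds finds finds north small finds small finds north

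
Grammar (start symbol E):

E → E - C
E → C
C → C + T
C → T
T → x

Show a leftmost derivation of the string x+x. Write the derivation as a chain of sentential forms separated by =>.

E => C => C+T => T+T => x+T => x+x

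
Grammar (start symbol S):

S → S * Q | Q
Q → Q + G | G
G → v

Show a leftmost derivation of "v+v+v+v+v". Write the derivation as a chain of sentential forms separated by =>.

S=>Q=>Q+G=>Q+G+G=>Q+G+G+G=>Q+G+G+G+G=>G+G+G+G+G=>v+G+G+G+G=>v+v+G+G+G=>v+v+v+G+G=>v+v+v+v+G=>v+v+v+v+v

S => Q   [S → Q]
Q => Q+G   [Q → Q + G]
Q+G => Q+G+G   [Q → Q + G]
Q+G+G => Q+G+G+G   [Q → Q + G]
Q+G+G+G => Q+G+G+G+G   [Q → Q + G]
Q+G+G+G+G => G+G+G+G+G   [Q → G]
G+G+G+G+G => v+G+G+G+G   [G → v]
v+G+G+G+G => v+v+G+G+G   [G → v]
v+v+G+G+G => v+v+v+G+G   [G → v]
v+v+v+G+G => v+v+v+v+G   [G → v]
v+v+v+v+G => v+v+v+v+v   [G → v]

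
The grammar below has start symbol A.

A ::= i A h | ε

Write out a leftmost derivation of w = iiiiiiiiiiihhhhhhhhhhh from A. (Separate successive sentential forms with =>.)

A=>iAh=>iiAhh=>iiiAhhh=>iiiiAhhhh=>iiiiiAhhhhh=>iiiiiiAhhhhhh=>iiiiiiiAhhhhhhh=>iiiiiiiiAhhhhhhhh=>iiiiiiiiiAhhhhhhhhh=>iiiiiiiiiiAhhhhhhhhhh=>iiiiiiiiiiiAhhhhhhhhhhh=>iiiiiiiiiiihhhhhhhhhhh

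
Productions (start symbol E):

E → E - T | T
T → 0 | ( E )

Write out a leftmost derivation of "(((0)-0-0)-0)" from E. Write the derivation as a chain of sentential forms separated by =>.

E => T   [E → T]
T => (E)   [T → ( E )]
(E) => (E-T)   [E → E - T]
(E-T) => (T-T)   [E → T]
(T-T) => ((E)-T)   [T → ( E )]
((E)-T) => ((E-T)-T)   [E → E - T]
((E-T)-T) => ((E-T-T)-T)   [E → E - T]
((E-T-T)-T) => ((T-T-T)-T)   [E → T]
((T-T-T)-T) => (((E)-T-T)-T)   [T → ( E )]
(((E)-T-T)-T) => (((T)-T-T)-T)   [E → T]
(((T)-T-T)-T) => (((0)-T-T)-T)   [T → 0]
(((0)-T-T)-T) => (((0)-0-T)-T)   [T → 0]
(((0)-0-T)-T) => (((0)-0-0)-T)   [T → 0]
(((0)-0-0)-T) => (((0)-0-0)-0)   [T → 0]

E => T => (E) => (E-T) => (T-T) => ((E)-T) => ((E-T)-T) => ((E-T-T)-T) => ((T-T-T)-T) => (((E)-T-T)-T) => (((T)-T-T)-T) => (((0)-T-T)-T) => (((0)-0-T)-T) => (((0)-0-0)-T) => (((0)-0-0)-0)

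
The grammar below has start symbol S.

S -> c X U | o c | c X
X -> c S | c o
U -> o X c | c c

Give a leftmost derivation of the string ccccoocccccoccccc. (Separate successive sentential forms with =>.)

S => cX => ccS => cccXU => ccccoU => ccccooXc => ccccoocSc => ccccooccXUc => ccccoocccSUc => ccccooccccXUUc => ccccoocccccoUUc => ccccoocccccoccUc => ccccoocccccoccccc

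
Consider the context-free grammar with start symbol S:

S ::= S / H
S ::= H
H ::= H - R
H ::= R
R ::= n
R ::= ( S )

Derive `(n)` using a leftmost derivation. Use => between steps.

S => H => R => (S) => (H) => (R) => (n)

S => H   [S ::= H]
H => R   [H ::= R]
R => (S)   [R ::= ( S )]
(S) => (H)   [S ::= H]
(H) => (R)   [H ::= R]
(R) => (n)   [R ::= n]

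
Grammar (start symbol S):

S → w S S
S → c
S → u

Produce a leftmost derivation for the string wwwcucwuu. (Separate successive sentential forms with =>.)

S => wSS => wwSSS => wwwSSSS => wwwcSSS => wwwcuSS => wwwcucS => wwwcucwSS => wwwcucwuS => wwwcucwuu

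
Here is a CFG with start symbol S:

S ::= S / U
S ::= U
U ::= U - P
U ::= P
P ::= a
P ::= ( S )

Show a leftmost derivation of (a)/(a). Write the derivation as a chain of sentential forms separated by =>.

S => S/U => U/U => P/U => (S)/U => (U)/U => (P)/U => (a)/U => (a)/P => (a)/(S) => (a)/(U) => (a)/(P) => (a)/(a)

S => S/U   [S ::= S / U]
S/U => U/U   [S ::= U]
U/U => P/U   [U ::= P]
P/U => (S)/U   [P ::= ( S )]
(S)/U => (U)/U   [S ::= U]
(U)/U => (P)/U   [U ::= P]
(P)/U => (a)/U   [P ::= a]
(a)/U => (a)/P   [U ::= P]
(a)/P => (a)/(S)   [P ::= ( S )]
(a)/(S) => (a)/(U)   [S ::= U]
(a)/(U) => (a)/(P)   [U ::= P]
(a)/(P) => (a)/(a)   [P ::= a]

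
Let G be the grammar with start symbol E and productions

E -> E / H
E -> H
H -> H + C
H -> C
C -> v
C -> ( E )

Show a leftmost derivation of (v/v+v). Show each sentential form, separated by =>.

E => H => C => (E) => (E/H) => (H/H) => (C/H) => (v/H) => (v/H+C) => (v/C+C) => (v/v+C) => (v/v+v)

E => H   [E -> H]
H => C   [H -> C]
C => (E)   [C -> ( E )]
(E) => (E/H)   [E -> E / H]
(E/H) => (H/H)   [E -> H]
(H/H) => (C/H)   [H -> C]
(C/H) => (v/H)   [C -> v]
(v/H) => (v/H+C)   [H -> H + C]
(v/H+C) => (v/C+C)   [H -> C]
(v/C+C) => (v/v+C)   [C -> v]
(v/v+C) => (v/v+v)   [C -> v]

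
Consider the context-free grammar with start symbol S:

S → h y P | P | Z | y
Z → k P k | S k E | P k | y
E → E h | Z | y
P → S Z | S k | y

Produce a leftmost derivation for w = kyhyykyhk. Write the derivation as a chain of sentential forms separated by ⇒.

S ⇒ Z ⇒ kPk ⇒ kSZk ⇒ kyZk ⇒ kySkEk ⇒ kyhyPkEk ⇒ kyhyykEk ⇒ kyhyykEhk ⇒ kyhyykyhk

S ⇒ Z   [S → Z]
Z ⇒ kPk   [Z → k P k]
kPk ⇒ kSZk   [P → S Z]
kSZk ⇒ kyZk   [S → y]
kyZk ⇒ kySkEk   [Z → S k E]
kySkEk ⇒ kyhyPkEk   [S → h y P]
kyhyPkEk ⇒ kyhyykEk   [P → y]
kyhyykEk ⇒ kyhyykEhk   [E → E h]
kyhyykEhk ⇒ kyhyykyhk   [E → y]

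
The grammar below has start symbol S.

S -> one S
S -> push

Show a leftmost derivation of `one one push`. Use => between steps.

S => one S => one one S => one one push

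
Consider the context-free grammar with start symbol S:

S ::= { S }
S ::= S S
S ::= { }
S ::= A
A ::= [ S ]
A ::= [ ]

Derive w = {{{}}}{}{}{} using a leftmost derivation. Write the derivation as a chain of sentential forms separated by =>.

S => SS   [S ::= S S]
SS => SSS   [S ::= S S]
SSS => SSSS   [S ::= S S]
SSSS => {S}SSS   [S ::= { S }]
{S}SSS => {{S}}SSS   [S ::= { S }]
{{S}}SSS => {{{}}}SSS   [S ::= { }]
{{{}}}SSS => {{{}}}{}SS   [S ::= { }]
{{{}}}{}SS => {{{}}}{}{}S   [S ::= { }]
{{{}}}{}{}S => {{{}}}{}{}{}   [S ::= { }]

S=>SS=>SSS=>SSSS=>{S}SSS=>{{S}}SSS=>{{{}}}SSS=>{{{}}}{}SS=>{{{}}}{}{}S=>{{{}}}{}{}{}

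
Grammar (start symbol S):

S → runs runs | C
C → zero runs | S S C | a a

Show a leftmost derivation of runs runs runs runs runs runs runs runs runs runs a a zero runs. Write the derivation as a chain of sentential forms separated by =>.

S => C   [S → C]
C => S S C   [C → S S C]
S S C => runs runs S C   [S → runs runs]
runs runs S C => runs runs runs runs C   [S → runs runs]
runs runs runs runs C => runs runs runs runs S S C   [C → S S C]
runs runs runs runs S S C => runs runs runs runs runs runs S C   [S → runs runs]
runs runs runs runs runs runs S C => runs runs runs runs runs runs C C   [S → C]
runs runs runs runs runs runs C C => runs runs runs runs runs runs S S C C   [C → S S C]
runs runs runs runs runs runs S S C C => runs runs runs runs runs runs runs runs S C C   [S → runs runs]
runs runs runs runs runs runs runs runs S C C => runs runs runs runs runs runs runs runs runs runs C C   [S → runs runs]
runs runs runs runs runs runs runs runs runs runs C C => runs runs runs runs runs runs runs runs runs runs a a C   [C → a a]
runs runs runs runs runs runs runs runs runs runs a a C => runs runs runs runs runs runs runs runs runs runs a a zero runs   [C → zero runs]

S => C => S S C => runs runs S C => runs runs runs runs C => runs runs runs runs S S C => runs runs runs runs runs runs S C => runs runs runs runs runs runs C C => runs runs runs runs runs runs S S C C => runs runs runs runs runs runs runs runs S C C => runs runs runs runs runs runs runs runs runs runs C C => runs runs runs runs runs runs runs runs runs runs a a C => runs runs runs runs runs runs runs runs runs runs a a zero runs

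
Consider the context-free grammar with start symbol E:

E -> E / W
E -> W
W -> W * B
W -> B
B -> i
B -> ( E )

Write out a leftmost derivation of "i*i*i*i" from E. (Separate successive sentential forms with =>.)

E => W   [E -> W]
W => W*B   [W -> W * B]
W*B => W*B*B   [W -> W * B]
W*B*B => W*B*B*B   [W -> W * B]
W*B*B*B => B*B*B*B   [W -> B]
B*B*B*B => i*B*B*B   [B -> i]
i*B*B*B => i*i*B*B   [B -> i]
i*i*B*B => i*i*i*B   [B -> i]
i*i*i*B => i*i*i*i   [B -> i]

E=>W=>W*B=>W*B*B=>W*B*B*B=>B*B*B*B=>i*B*B*B=>i*i*B*B=>i*i*i*B=>i*i*i*i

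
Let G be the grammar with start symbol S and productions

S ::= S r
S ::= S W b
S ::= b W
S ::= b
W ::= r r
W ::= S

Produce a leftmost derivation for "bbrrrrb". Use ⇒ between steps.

S ⇒ SWb   [S ::= S W b]
SWb ⇒ bWWb   [S ::= b W]
bWWb ⇒ bSWb   [W ::= S]
bSWb ⇒ bbWWb   [S ::= b W]
bbWWb ⇒ bbrrWb   [W ::= r r]
bbrrWb ⇒ bbrrrrb   [W ::= r r]

S ⇒ SWb ⇒ bWWb ⇒ bSWb ⇒ bbWWb ⇒ bbrrWb ⇒ bbrrrrb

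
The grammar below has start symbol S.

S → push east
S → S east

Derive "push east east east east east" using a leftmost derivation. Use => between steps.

S => S east   [S → S east]
S east => S east east   [S → S east]
S east east => S east east east   [S → S east]
S east east east => S east east east east   [S → S east]
S east east east east => push east east east east east   [S → push east]

S => S east => S east east => S east east east => S east east east east => push east east east east east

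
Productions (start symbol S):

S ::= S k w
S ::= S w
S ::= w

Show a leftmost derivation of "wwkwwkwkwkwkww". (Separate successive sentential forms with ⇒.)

S ⇒ Sw ⇒ Skww ⇒ Skwkww ⇒ Skwkwkww ⇒ Skwkwkwkww ⇒ Swkwkwkwkww ⇒ Skwwkwkwkwkww ⇒ Swkwwkwkwkwkww ⇒ wwkwwkwkwkwkww

S ⇒ Sw   [S ::= S w]
Sw ⇒ Skww   [S ::= S k w]
Skww ⇒ Skwkww   [S ::= S k w]
Skwkww ⇒ Skwkwkww   [S ::= S k w]
Skwkwkww ⇒ Skwkwkwkww   [S ::= S k w]
Skwkwkwkww ⇒ Swkwkwkwkww   [S ::= S w]
Swkwkwkwkww ⇒ Skwwkwkwkwkww   [S ::= S k w]
Skwwkwkwkwkww ⇒ Swkwwkwkwkwkww   [S ::= S w]
Swkwwkwkwkwkww ⇒ wwkwwkwkwkwkww   [S ::= w]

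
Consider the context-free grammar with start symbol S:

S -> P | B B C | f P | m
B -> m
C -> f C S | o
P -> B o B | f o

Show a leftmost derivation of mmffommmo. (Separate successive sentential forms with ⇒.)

S ⇒ BBC ⇒ mBC ⇒ mmC ⇒ mmfCS ⇒ mmffCSS ⇒ mmffoSS ⇒ mmffomS ⇒ mmffomBBC ⇒ mmffommBC ⇒ mmffommmC ⇒ mmffommmo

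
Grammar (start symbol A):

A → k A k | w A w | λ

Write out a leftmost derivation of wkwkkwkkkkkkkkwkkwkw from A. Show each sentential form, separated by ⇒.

A ⇒ wAw   [A → w A w]
wAw ⇒ wkAkw   [A → k A k]
wkAkw ⇒ wkwAwkw   [A → w A w]
wkwAwkw ⇒ wkwkAkwkw   [A → k A k]
wkwkAkwkw ⇒ wkwkkAkkwkw   [A → k A k]
wkwkkAkkwkw ⇒ wkwkkwAwkkwkw   [A → w A w]
wkwkkwAwkkwkw ⇒ wkwkkwkAkwkkwkw   [A → k A k]
wkwkkwkAkwkkwkw ⇒ wkwkkwkkAkkwkkwkw   [A → k A k]
wkwkkwkkAkkwkkwkw ⇒ wkwkkwkkkAkkkwkkwkw   [A → k A k]
wkwkkwkkkAkkkwkkwkw ⇒ wkwkkwkkkkAkkkkwkkwkw   [A → k A k]
wkwkkwkkkkAkkkkwkkwkw ⇒ wkwkkwkkkkkkkkwkkwkw   [A → λ]

A ⇒ wAw ⇒ wkAkw ⇒ wkwAwkw ⇒ wkwkAkwkw ⇒ wkwkkAkkwkw ⇒ wkwkkwAwkkwkw ⇒ wkwkkwkAkwkkwkw ⇒ wkwkkwkkAkkwkkwkw ⇒ wkwkkwkkkAkkkwkkwkw ⇒ wkwkkwkkkkAkkkkwkkwkw ⇒ wkwkkwkkkkkkkkwkkwkw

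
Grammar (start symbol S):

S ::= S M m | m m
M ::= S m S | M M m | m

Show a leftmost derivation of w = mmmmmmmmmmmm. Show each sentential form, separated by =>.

S => SMm => mmMm => mmSmSm => mmSMmmSm => mmSMmMmmSm => mmmmMmMmmSm => mmmmmmMmmSm => mmmmmmmmmSm => mmmmmmmmmmmm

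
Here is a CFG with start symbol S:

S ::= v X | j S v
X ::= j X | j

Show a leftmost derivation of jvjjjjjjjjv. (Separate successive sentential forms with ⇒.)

S ⇒ jSv   [S ::= j S v]
jSv ⇒ jvXv   [S ::= v X]
jvXv ⇒ jvjXv   [X ::= j X]
jvjXv ⇒ jvjjXv   [X ::= j X]
jvjjXv ⇒ jvjjjXv   [X ::= j X]
jvjjjXv ⇒ jvjjjjXv   [X ::= j X]
jvjjjjXv ⇒ jvjjjjjXv   [X ::= j X]
jvjjjjjXv ⇒ jvjjjjjjXv   [X ::= j X]
jvjjjjjjXv ⇒ jvjjjjjjjXv   [X ::= j X]
jvjjjjjjjXv ⇒ jvjjjjjjjjv   [X ::= j]

S ⇒ jSv ⇒ jvXv ⇒ jvjXv ⇒ jvjjXv ⇒ jvjjjXv ⇒ jvjjjjXv ⇒ jvjjjjjXv ⇒ jvjjjjjjXv ⇒ jvjjjjjjjXv ⇒ jvjjjjjjjjv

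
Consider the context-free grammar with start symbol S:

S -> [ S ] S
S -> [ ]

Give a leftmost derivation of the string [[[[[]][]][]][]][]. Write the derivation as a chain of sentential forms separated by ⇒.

S⇒[S]S⇒[[S]S]S⇒[[[S]S]S]S⇒[[[[S]S]S]S]S⇒[[[[[]]S]S]S]S⇒[[[[[]][]]S]S]S⇒[[[[[]][]][]]S]S⇒[[[[[]][]][]][]]S⇒[[[[[]][]][]][]][]

S ⇒ [S]S   [S -> [ S ] S]
[S]S ⇒ [[S]S]S   [S -> [ S ] S]
[[S]S]S ⇒ [[[S]S]S]S   [S -> [ S ] S]
[[[S]S]S]S ⇒ [[[[S]S]S]S]S   [S -> [ S ] S]
[[[[S]S]S]S]S ⇒ [[[[[]]S]S]S]S   [S -> [ ]]
[[[[[]]S]S]S]S ⇒ [[[[[]][]]S]S]S   [S -> [ ]]
[[[[[]][]]S]S]S ⇒ [[[[[]][]][]]S]S   [S -> [ ]]
[[[[[]][]][]]S]S ⇒ [[[[[]][]][]][]]S   [S -> [ ]]
[[[[[]][]][]][]]S ⇒ [[[[[]][]][]][]][]   [S -> [ ]]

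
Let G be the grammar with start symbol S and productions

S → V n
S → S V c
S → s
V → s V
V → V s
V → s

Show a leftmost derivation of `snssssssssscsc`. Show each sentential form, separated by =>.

S => SVc => SVcVc => VnVcVc => snVcVc => snVscVc => snVsscVc => snVssscVc => snsVssscVc => snssVssscVc => snsssVssscVc => snssssVssscVc => snssssVsssscVc => snssssssssscVc => snssssssssscsc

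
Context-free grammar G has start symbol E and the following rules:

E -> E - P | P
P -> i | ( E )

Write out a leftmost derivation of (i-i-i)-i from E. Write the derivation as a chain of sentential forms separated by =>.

E => E-P   [E -> E - P]
E-P => P-P   [E -> P]
P-P => (E)-P   [P -> ( E )]
(E)-P => (E-P)-P   [E -> E - P]
(E-P)-P => (E-P-P)-P   [E -> E - P]
(E-P-P)-P => (P-P-P)-P   [E -> P]
(P-P-P)-P => (i-P-P)-P   [P -> i]
(i-P-P)-P => (i-i-P)-P   [P -> i]
(i-i-P)-P => (i-i-i)-P   [P -> i]
(i-i-i)-P => (i-i-i)-i   [P -> i]

E => E-P => P-P => (E)-P => (E-P)-P => (E-P-P)-P => (P-P-P)-P => (i-P-P)-P => (i-i-P)-P => (i-i-i)-P => (i-i-i)-i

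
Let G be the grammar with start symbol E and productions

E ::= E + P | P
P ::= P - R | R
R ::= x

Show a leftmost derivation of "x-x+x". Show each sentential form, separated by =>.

E => E+P   [E ::= E + P]
E+P => P+P   [E ::= P]
P+P => P-R+P   [P ::= P - R]
P-R+P => R-R+P   [P ::= R]
R-R+P => x-R+P   [R ::= x]
x-R+P => x-x+P   [R ::= x]
x-x+P => x-x+R   [P ::= R]
x-x+R => x-x+x   [R ::= x]

E => E+P => P+P => P-R+P => R-R+P => x-R+P => x-x+P => x-x+R => x-x+x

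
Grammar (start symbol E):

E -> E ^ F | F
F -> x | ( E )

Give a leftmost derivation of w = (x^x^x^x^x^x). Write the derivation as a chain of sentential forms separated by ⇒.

E⇒F⇒(E)⇒(E^F)⇒(E^F^F)⇒(E^F^F^F)⇒(E^F^F^F^F)⇒(E^F^F^F^F^F)⇒(F^F^F^F^F^F)⇒(x^F^F^F^F^F)⇒(x^x^F^F^F^F)⇒(x^x^x^F^F^F)⇒(x^x^x^x^F^F)⇒(x^x^x^x^x^F)⇒(x^x^x^x^x^x)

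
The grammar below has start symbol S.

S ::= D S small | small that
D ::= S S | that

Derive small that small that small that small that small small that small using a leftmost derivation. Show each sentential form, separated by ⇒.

S ⇒ D S small ⇒ S S S small ⇒ small that S S small ⇒ small that D S small S small ⇒ small that S S S small S small ⇒ small that small that S S small S small ⇒ small that small that small that S small S small ⇒ small that small that small that small that small S small ⇒ small that small that small that small that small small that small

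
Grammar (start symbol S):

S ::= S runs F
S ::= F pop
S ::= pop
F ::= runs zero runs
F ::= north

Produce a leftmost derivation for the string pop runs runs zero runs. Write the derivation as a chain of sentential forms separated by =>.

S => S runs F => pop runs F => pop runs runs zero runs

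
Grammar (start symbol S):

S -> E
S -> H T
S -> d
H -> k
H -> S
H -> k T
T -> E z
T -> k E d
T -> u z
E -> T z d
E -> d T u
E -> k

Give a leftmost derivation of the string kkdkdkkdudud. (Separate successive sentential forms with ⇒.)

S ⇒ HT   [S -> H T]
HT ⇒ kT   [H -> k]
kT ⇒ kkEd   [T -> k E d]
kkEd ⇒ kkdTud   [E -> d T u]
kkdTud ⇒ kkdkEdud   [T -> k E d]
kkdkEdud ⇒ kkdkdTudud   [E -> d T u]
kkdkdTudud ⇒ kkdkdkEdudud   [T -> k E d]
kkdkdkEdudud ⇒ kkdkdkkdudud   [E -> k]

S⇒HT⇒kT⇒kkEd⇒kkdTud⇒kkdkEdud⇒kkdkdTudud⇒kkdkdkEdudud⇒kkdkdkkdudud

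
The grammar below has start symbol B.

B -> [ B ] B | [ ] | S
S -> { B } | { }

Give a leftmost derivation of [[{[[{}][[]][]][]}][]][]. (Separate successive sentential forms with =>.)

B=>[B]B=>[[B]B]B=>[[S]B]B=>[[{B}]B]B=>[[{[B]B}]B]B=>[[{[[B]B]B}]B]B=>[[{[[S]B]B}]B]B=>[[{[[{}]B]B}]B]B=>[[{[[{}][B]B]B}]B]B=>[[{[[{}][[]]B]B}]B]B=>[[{[[{}][[]][]]B}]B]B=>[[{[[{}][[]][]][]}]B]B=>[[{[[{}][[]][]][]}][]]B=>[[{[[{}][[]][]][]}][]][]

B => [B]B   [B -> [ B ] B]
[B]B => [[B]B]B   [B -> [ B ] B]
[[B]B]B => [[S]B]B   [B -> S]
[[S]B]B => [[{B}]B]B   [S -> { B }]
[[{B}]B]B => [[{[B]B}]B]B   [B -> [ B ] B]
[[{[B]B}]B]B => [[{[[B]B]B}]B]B   [B -> [ B ] B]
[[{[[B]B]B}]B]B => [[{[[S]B]B}]B]B   [B -> S]
[[{[[S]B]B}]B]B => [[{[[{}]B]B}]B]B   [S -> { }]
[[{[[{}]B]B}]B]B => [[{[[{}][B]B]B}]B]B   [B -> [ B ] B]
[[{[[{}][B]B]B}]B]B => [[{[[{}][[]]B]B}]B]B   [B -> [ ]]
[[{[[{}][[]]B]B}]B]B => [[{[[{}][[]][]]B}]B]B   [B -> [ ]]
[[{[[{}][[]][]]B}]B]B => [[{[[{}][[]][]][]}]B]B   [B -> [ ]]
[[{[[{}][[]][]][]}]B]B => [[{[[{}][[]][]][]}][]]B   [B -> [ ]]
[[{[[{}][[]][]][]}][]]B => [[{[[{}][[]][]][]}][]][]   [B -> [ ]]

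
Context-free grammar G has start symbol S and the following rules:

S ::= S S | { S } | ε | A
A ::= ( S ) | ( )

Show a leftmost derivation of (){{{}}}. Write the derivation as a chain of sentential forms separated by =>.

S => SS => AS => (S)S => ()S => (){S} => (){SS} => (){{S}S} => (){{{S}}S} => (){{{}}S} => (){{{}}}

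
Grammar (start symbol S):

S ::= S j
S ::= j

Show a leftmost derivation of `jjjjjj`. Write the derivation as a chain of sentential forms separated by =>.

S => Sj   [S ::= S j]
Sj => Sjj   [S ::= S j]
Sjj => Sjjj   [S ::= S j]
Sjjj => Sjjjj   [S ::= S j]
Sjjjj => Sjjjjj   [S ::= S j]
Sjjjjj => jjjjjj   [S ::= j]

S => Sj => Sjj => Sjjj => Sjjjj => Sjjjjj => jjjjjj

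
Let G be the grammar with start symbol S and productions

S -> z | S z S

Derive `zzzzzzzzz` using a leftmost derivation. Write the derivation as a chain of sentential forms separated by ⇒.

S ⇒ SzS ⇒ SzSzS ⇒ SzSzSzS ⇒ SzSzSzSzS ⇒ zzSzSzSzS ⇒ zzzzSzSzS ⇒ zzzzzzSzS ⇒ zzzzzzzzS ⇒ zzzzzzzzz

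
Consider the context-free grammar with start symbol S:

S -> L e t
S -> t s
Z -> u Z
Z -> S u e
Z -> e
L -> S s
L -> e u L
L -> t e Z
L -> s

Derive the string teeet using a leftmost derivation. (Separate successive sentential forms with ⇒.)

S⇒Let⇒teZet⇒teeet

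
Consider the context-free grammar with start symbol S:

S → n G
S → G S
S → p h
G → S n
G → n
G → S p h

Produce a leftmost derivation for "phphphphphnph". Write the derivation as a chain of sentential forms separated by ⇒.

S⇒GS⇒SnS⇒GSnS⇒SphSnS⇒GSphSnS⇒SphSphSnS⇒phphSphSnS⇒phphphphSnS⇒phphphphphnS⇒phphphphphnph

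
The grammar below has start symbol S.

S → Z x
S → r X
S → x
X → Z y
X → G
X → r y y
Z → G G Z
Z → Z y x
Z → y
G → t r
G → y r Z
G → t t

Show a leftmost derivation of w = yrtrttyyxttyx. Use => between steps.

S => Zx => GGZx => yrZGZx => yrGGZGZx => yrtrGZGZx => yrtrttZGZx => yrtrttZyxGZx => yrtrttyyxGZx => yrtrttyyxttZx => yrtrttyyxttyx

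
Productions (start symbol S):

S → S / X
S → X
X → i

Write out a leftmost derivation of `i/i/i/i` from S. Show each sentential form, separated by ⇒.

S ⇒ S/X   [S → S / X]
S/X ⇒ S/X/X   [S → S / X]
S/X/X ⇒ S/X/X/X   [S → S / X]
S/X/X/X ⇒ X/X/X/X   [S → X]
X/X/X/X ⇒ i/X/X/X   [X → i]
i/X/X/X ⇒ i/i/X/X   [X → i]
i/i/X/X ⇒ i/i/i/X   [X → i]
i/i/i/X ⇒ i/i/i/i   [X → i]

S ⇒ S/X ⇒ S/X/X ⇒ S/X/X/X ⇒ X/X/X/X ⇒ i/X/X/X ⇒ i/i/X/X ⇒ i/i/i/X ⇒ i/i/i/i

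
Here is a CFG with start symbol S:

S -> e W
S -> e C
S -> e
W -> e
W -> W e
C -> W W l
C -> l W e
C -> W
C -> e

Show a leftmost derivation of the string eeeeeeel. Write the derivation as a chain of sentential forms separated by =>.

S=>eC=>eWWl=>eWeWl=>eWeeWl=>eWeeeWl=>eWeeeeWl=>eeeeeeWl=>eeeeeeel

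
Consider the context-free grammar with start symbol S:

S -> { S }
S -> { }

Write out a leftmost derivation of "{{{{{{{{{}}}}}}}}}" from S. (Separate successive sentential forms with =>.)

S => {S}   [S -> { S }]
{S} => {{S}}   [S -> { S }]
{{S}} => {{{S}}}   [S -> { S }]
{{{S}}} => {{{{S}}}}   [S -> { S }]
{{{{S}}}} => {{{{{S}}}}}   [S -> { S }]
{{{{{S}}}}} => {{{{{{S}}}}}}   [S -> { S }]
{{{{{{S}}}}}} => {{{{{{{S}}}}}}}   [S -> { S }]
{{{{{{{S}}}}}}} => {{{{{{{{S}}}}}}}}   [S -> { S }]
{{{{{{{{S}}}}}}}} => {{{{{{{{{}}}}}}}}}   [S -> { }]

S=>{S}=>{{S}}=>{{{S}}}=>{{{{S}}}}=>{{{{{S}}}}}=>{{{{{{S}}}}}}=>{{{{{{{S}}}}}}}=>{{{{{{{{S}}}}}}}}=>{{{{{{{{{}}}}}}}}}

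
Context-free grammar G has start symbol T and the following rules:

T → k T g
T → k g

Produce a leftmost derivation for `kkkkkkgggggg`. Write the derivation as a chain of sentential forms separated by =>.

T=>kTg=>kkTgg=>kkkTggg=>kkkkTgggg=>kkkkkTggggg=>kkkkkkgggggg

T => kTg   [T → k T g]
kTg => kkTgg   [T → k T g]
kkTgg => kkkTggg   [T → k T g]
kkkTggg => kkkkTgggg   [T → k T g]
kkkkTgggg => kkkkkTggggg   [T → k T g]
kkkkkTggggg => kkkkkkgggggg   [T → k g]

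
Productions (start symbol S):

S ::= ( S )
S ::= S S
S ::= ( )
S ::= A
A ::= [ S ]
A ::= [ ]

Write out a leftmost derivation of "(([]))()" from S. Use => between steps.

S=>SS=>(S)S=>((S))S=>((A))S=>(([]))S=>(([]))()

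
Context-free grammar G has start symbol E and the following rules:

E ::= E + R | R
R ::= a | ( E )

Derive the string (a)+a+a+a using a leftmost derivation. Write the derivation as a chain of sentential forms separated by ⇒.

E ⇒ E+R ⇒ E+R+R ⇒ E+R+R+R ⇒ R+R+R+R ⇒ (E)+R+R+R ⇒ (R)+R+R+R ⇒ (a)+R+R+R ⇒ (a)+a+R+R ⇒ (a)+a+a+R ⇒ (a)+a+a+a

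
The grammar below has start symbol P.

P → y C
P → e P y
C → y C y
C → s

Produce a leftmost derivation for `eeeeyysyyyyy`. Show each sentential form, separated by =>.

P=>ePy=>eePyy=>eeePyyy=>eeeePyyyy=>eeeeyCyyyy=>eeeeyyCyyyyy=>eeeeyysyyyyy

P => ePy   [P → e P y]
ePy => eePyy   [P → e P y]
eePyy => eeePyyy   [P → e P y]
eeePyyy => eeeePyyyy   [P → e P y]
eeeePyyyy => eeeeyCyyyy   [P → y C]
eeeeyCyyyy => eeeeyyCyyyyy   [C → y C y]
eeeeyyCyyyyy => eeeeyysyyyyy   [C → s]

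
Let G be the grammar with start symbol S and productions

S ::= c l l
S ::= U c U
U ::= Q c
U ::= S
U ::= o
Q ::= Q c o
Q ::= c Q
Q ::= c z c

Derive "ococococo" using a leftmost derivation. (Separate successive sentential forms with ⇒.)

S ⇒ UcU   [S ::= U c U]
UcU ⇒ ScU   [U ::= S]
ScU ⇒ UcUcU   [S ::= U c U]
UcUcU ⇒ ocUcU   [U ::= o]
ocUcU ⇒ ococU   [U ::= o]
ococU ⇒ ococS   [U ::= S]
ococS ⇒ ococUcU   [S ::= U c U]
ococUcU ⇒ ococScU   [U ::= S]
ococScU ⇒ ococUcUcU   [S ::= U c U]
ococUcUcU ⇒ ocococUcU   [U ::= o]
ocococUcU ⇒ ococococU   [U ::= o]
ococococU ⇒ ococococo   [U ::= o]

S ⇒ UcU ⇒ ScU ⇒ UcUcU ⇒ ocUcU ⇒ ococU ⇒ ococS ⇒ ococUcU ⇒ ococScU ⇒ ococUcUcU ⇒ ocococUcU ⇒ ococococU ⇒ ococococo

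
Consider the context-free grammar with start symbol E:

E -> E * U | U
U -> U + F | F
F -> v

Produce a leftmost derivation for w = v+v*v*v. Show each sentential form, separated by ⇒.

E ⇒ E*U ⇒ E*U*U ⇒ U*U*U ⇒ U+F*U*U ⇒ F+F*U*U ⇒ v+F*U*U ⇒ v+v*U*U ⇒ v+v*F*U ⇒ v+v*v*U ⇒ v+v*v*F ⇒ v+v*v*v

E ⇒ E*U   [E -> E * U]
E*U ⇒ E*U*U   [E -> E * U]
E*U*U ⇒ U*U*U   [E -> U]
U*U*U ⇒ U+F*U*U   [U -> U + F]
U+F*U*U ⇒ F+F*U*U   [U -> F]
F+F*U*U ⇒ v+F*U*U   [F -> v]
v+F*U*U ⇒ v+v*U*U   [F -> v]
v+v*U*U ⇒ v+v*F*U   [U -> F]
v+v*F*U ⇒ v+v*v*U   [F -> v]
v+v*v*U ⇒ v+v*v*F   [U -> F]
v+v*v*F ⇒ v+v*v*v   [F -> v]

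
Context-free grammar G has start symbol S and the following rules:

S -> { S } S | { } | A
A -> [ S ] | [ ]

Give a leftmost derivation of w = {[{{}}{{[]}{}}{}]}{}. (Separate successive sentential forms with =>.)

S => {S}S   [S -> { S } S]
{S}S => {A}S   [S -> A]
{A}S => {[S]}S   [A -> [ S ]]
{[S]}S => {[{S}S]}S   [S -> { S } S]
{[{S}S]}S => {[{{}}S]}S   [S -> { }]
{[{{}}S]}S => {[{{}}{S}S]}S   [S -> { S } S]
{[{{}}{S}S]}S => {[{{}}{{S}S}S]}S   [S -> { S } S]
{[{{}}{{S}S}S]}S => {[{{}}{{A}S}S]}S   [S -> A]
{[{{}}{{A}S}S]}S => {[{{}}{{[]}S}S]}S   [A -> [ ]]
{[{{}}{{[]}S}S]}S => {[{{}}{{[]}{}}S]}S   [S -> { }]
{[{{}}{{[]}{}}S]}S => {[{{}}{{[]}{}}{}]}S   [S -> { }]
{[{{}}{{[]}{}}{}]}S => {[{{}}{{[]}{}}{}]}{}   [S -> { }]

S=>{S}S=>{A}S=>{[S]}S=>{[{S}S]}S=>{[{{}}S]}S=>{[{{}}{S}S]}S=>{[{{}}{{S}S}S]}S=>{[{{}}{{A}S}S]}S=>{[{{}}{{[]}S}S]}S=>{[{{}}{{[]}{}}S]}S=>{[{{}}{{[]}{}}{}]}S=>{[{{}}{{[]}{}}{}]}{}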